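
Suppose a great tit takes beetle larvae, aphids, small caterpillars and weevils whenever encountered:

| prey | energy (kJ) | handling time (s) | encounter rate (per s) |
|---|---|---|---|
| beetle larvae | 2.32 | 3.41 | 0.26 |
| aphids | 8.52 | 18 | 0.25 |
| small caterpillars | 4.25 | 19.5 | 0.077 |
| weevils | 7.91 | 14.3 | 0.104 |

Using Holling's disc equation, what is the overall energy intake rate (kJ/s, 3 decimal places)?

R = Σλ_iE_i / (1 + Σλ_ih_i)
Numerator: 0.26×2.32 + 0.25×8.52 + 0.077×4.25 + 0.104×7.91 = 3.883
Denominator: 1 + 0.26×3.41 + 0.25×18 + 0.077×19.5 + 0.104×14.3 = 9.375
R = 3.883/9.375 = 0.4142 kJ/s

0.414 kJ/s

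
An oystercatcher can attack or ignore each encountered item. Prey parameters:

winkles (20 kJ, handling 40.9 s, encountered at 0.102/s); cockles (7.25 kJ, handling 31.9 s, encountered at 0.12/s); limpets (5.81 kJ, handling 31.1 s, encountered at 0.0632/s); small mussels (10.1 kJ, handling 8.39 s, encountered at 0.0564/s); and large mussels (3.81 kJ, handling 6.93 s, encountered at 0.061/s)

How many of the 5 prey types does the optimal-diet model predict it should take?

3

Profitabilities (E/h, kJ/s): small mussels 1.2, large mussels 0.55, winkles 0.489, cockles 0.227, limpets 0.187. Add prey in this order while the next type's profitability exceeds the intake rate on those already taken.
Rate on top 1: 0.3867. large mussels: 0.55 > 0.3867 → include.
Rate on top 2: 0.423. winkles: 0.489 > 0.423 → include.
Rate on top 3: 0.4684. cockles: 0.227 < 0.4684 → exclude; stop.
Optimal diet: small mussels, large mussels, winkles — 3 of 5 types.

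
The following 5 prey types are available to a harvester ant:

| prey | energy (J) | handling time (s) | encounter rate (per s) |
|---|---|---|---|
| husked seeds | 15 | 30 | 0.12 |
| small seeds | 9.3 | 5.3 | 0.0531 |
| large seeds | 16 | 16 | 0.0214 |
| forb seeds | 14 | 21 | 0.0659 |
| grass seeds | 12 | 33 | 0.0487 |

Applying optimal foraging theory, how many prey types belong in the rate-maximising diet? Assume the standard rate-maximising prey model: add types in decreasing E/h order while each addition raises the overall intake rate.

3

Profitabilities (E/h, J/s): small seeds 1.75, large seeds 1, forb seeds 0.667, husked seeds 0.5, grass seeds 0.364. Add prey in this order while the next type's profitability exceeds the intake rate on those already taken.
Rate on top 1: 0.3854. large seeds: 1 > 0.3854 → include.
Rate on top 2: 0.515. forb seeds: 0.667 > 0.515 → include.
Rate on top 3: 0.5848. husked seeds: 0.5 < 0.5848 → exclude; stop.
Optimal diet: small seeds, large seeds, forb seeds — 3 of 5 types.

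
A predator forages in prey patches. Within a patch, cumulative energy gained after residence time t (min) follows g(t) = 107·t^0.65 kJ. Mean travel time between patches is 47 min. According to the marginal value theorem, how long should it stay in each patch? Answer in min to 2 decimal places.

Optimal t* satisfies g'(t*) = g(t*)/(T + t*).
g'(t) = 0.65·107·t^-0.35. Setting 0.65·107·t^-0.35 = 107·t^0.65/(47+t) gives 0.65(47+t) = t, so 0.35·t = 0.65×47.
t* = 0.65×47/0.35 = 87.29 min.

87.29 min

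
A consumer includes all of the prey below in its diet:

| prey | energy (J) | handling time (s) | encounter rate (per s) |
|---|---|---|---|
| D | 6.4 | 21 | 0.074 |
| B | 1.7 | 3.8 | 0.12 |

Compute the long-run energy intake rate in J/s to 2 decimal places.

Energy encountered per unit search time: 0.074×6.4 + 0.12×1.7 = 0.6776 J/s.
Handling time per unit search time: 0.074×21 + 0.12×3.8 = 2.01.
Rate = 0.6776/(1 + 2.01) = 0.2251 J/s.

0.23 J/s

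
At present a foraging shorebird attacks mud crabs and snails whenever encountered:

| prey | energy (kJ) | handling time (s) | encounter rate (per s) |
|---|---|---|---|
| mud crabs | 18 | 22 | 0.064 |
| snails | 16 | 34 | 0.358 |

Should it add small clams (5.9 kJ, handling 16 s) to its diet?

No

Intake rate on the current diet: R = (0.064×18 + 0.358×16) / (1 + 0.064×22 + 0.358×34) = 6.88/14.58 = 0.4719 kJ/s.
Profitability of small clams: 5.9/16 = 0.3688 kJ/s.
0.3688 < 0.4719, so adding small clams would lower the average — exclude it.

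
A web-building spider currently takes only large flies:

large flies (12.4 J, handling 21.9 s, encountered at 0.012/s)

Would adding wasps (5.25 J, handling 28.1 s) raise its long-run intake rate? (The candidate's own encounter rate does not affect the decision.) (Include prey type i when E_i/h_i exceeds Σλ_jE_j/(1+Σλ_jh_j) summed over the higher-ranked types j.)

Yes

Current rate: (0.012×12.4)/(1 + 0.012×21.9) = 0.1178 J/s.
Profitability of wasps: 5.25/28.1 = 0.1868 J/s.
0.1868 > 0.1178, so adding wasps raises the average — include it.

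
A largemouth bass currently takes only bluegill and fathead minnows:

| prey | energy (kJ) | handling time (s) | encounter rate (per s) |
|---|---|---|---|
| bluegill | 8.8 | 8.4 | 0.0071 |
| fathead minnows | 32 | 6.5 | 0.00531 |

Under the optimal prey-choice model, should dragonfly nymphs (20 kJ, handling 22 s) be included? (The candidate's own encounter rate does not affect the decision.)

Yes

Intake rate on the current diet: R = (0.0071×8.8 + 0.00531×32) / (1 + 0.0071×8.4 + 0.00531×6.5) = 0.2324/1.094 = 0.2124 kJ/s.
Profitability of dragonfly nymphs: 20/22 = 0.9091 kJ/s.
0.9091 > 0.2124, so adding dragonfly nymphs raises the average — include it.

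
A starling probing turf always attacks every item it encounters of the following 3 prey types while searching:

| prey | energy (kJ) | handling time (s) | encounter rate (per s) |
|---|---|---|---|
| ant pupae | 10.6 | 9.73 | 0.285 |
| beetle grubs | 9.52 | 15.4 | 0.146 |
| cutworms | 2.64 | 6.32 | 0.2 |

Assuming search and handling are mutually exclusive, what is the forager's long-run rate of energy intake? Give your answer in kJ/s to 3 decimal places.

0.678 kJ/s

R = Σλ_iE_i / (1 + Σλ_ih_i)
Numerator: 0.285×10.6 + 0.146×9.52 + 0.2×2.64 = 4.939
Denominator: 1 + 0.285×9.73 + 0.146×15.4 + 0.2×6.32 = 7.285
R = 4.939/7.285 = 0.6779 kJ/s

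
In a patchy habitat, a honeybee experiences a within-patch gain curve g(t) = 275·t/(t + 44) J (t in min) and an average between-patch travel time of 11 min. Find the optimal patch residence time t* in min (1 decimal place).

By the marginal value theorem, leave when the instantaneous gain rate g'(t) equals the habitat-wide average g(t)/(T + t).
g'(t) = 275·44/(t + 44)². Setting 275·44/(t+44)² = 275t/[(t+44)(11+t)] gives 44(11+t) = t(t+44), so t² = 44×11 = 484.
t* = √484 = 22 min.

22.0 min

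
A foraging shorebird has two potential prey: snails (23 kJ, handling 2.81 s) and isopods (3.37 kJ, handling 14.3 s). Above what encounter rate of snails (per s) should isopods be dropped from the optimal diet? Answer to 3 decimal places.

Drop isopods once their profitability E₂/h₂ falls below the rate achievable on snails alone: E₂/h₂ = λE₁/(1 + λh₁).
Solve for λ: λE₁h₂ = E₂(1 + λh₁) → λ(E₁h₂ − E₂h₁) = E₂ → λ = E₂/(E₁h₂ − E₂h₁).
λ = 3.37/(23×14.3 − 3.37×2.81) = 3.37/319.4 = 0.01055 per s.

0.011 per s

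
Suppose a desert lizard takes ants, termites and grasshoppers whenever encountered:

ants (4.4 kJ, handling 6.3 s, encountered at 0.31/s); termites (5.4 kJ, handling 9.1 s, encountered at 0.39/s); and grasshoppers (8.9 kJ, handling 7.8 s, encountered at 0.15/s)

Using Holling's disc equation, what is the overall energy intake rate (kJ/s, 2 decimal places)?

Energy encountered per unit search time: 0.31×4.4 + 0.39×5.4 + 0.15×8.9 = 4.805 kJ/s.
Handling time per unit search time: 0.31×6.3 + 0.39×9.1 + 0.15×7.8 = 6.672.
Rate = 4.805/(1 + 6.672) = 0.6263 kJ/s.

0.63 kJ/s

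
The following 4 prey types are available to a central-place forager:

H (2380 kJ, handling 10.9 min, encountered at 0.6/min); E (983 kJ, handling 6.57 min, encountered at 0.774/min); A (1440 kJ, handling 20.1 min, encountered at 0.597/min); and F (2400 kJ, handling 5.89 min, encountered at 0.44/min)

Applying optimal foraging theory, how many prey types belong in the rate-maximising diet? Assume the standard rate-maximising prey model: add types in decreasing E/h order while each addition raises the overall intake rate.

Rank by E/h (kJ/min): F 407, H 218, E 150, A 71.6. Include each in turn until the next type's E/h falls below the running intake rate.
Rate on top 1: 294. H: 218 < 294 → exclude; stop.
Optimal diet: F — 1 of 4 types.

1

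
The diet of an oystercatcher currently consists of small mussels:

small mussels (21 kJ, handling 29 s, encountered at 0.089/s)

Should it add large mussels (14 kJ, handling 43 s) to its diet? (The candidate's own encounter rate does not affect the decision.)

No

On small mussels alone, R = ΣλE/(1+Σλh) = 1.869/3.581 = 0.5219 kJ/s.
large mussels: E/h = 14/43 = 0.3256 kJ/s.
0.3256 < 0.5219, so adding large mussels would lower the average — exclude it.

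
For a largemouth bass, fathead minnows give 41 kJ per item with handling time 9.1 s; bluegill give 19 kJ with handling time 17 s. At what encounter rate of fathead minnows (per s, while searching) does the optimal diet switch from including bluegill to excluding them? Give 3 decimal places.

0.036 per s

Drop bluegill once their profitability E₂/h₂ falls below the rate achievable on fathead minnows alone: E₂/h₂ = λE₁/(1 + λh₁).
Solve for λ: λE₁h₂ = E₂(1 + λh₁) → λ(E₁h₂ − E₂h₁) = E₂ → λ = E₂/(E₁h₂ − E₂h₁).
λ = 19/(41×17 − 19×9.1) = 19/524.1 = 0.03625 per s.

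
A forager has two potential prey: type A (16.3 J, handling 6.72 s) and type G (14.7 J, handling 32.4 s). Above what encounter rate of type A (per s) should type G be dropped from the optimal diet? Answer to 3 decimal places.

0.034 per s

At the threshold, the rate on type A alone equals the profitability of type G: λ·16.3/(1 + λ·6.72) = 14.7/32.4 = 0.4537.
Rearranging, λ(16.3 − 0.4537×6.72) = 0.4537, so λ = 0.4537/13.25 = 0.03424 per s.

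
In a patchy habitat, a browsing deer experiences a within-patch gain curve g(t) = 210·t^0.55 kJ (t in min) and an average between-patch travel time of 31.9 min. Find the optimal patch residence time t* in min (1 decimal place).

39.0 min

Maximise g(t)/(T+t): set derivative to zero → g'(t)(T+t) = g(t).
g'(t) = 0.55·210·t^-0.45. Setting 0.55·210·t^-0.45 = 210·t^0.55/(31.9+t) gives 0.55(31.9+t) = t, so 0.45·t = 0.55×31.9.
t* = 0.55×31.9/0.45 = 38.99 min.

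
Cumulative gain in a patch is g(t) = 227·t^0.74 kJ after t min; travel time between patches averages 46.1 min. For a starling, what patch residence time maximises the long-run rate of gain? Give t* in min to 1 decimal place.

131.2 min

By the marginal value theorem, leave when the instantaneous gain rate g'(t) equals the habitat-wide average g(t)/(T + t).
g'(t) = 0.74·227·t^-0.26. Setting 0.74·227·t^-0.26 = 227·t^0.74/(46.1+t) gives 0.74(46.1+t) = t, so 0.26·t = 0.74×46.1.
t* = 0.74×46.1/0.26 = 131.2 min.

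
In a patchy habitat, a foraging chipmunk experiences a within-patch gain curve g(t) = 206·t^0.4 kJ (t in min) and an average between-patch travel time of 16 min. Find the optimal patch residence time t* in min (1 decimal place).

10.7 min

Maximise g(t)/(T+t): set derivative to zero → g'(t)(T+t) = g(t).
g'(t) = 0.4·206·t^-0.6. Setting 0.4·206·t^-0.6 = 206·t^0.4/(16+t) gives 0.4(16+t) = t, so 0.60·t = 0.4×16.
t* = 0.4×16/0.60 = 10.67 min.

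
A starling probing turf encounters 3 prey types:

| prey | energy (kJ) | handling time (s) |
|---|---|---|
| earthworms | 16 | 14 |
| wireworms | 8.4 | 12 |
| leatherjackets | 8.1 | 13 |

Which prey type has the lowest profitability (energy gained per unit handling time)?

leatherjackets

Profitability E/h (kJ/s): earthworms = 16/14 = 1.14, wireworms = 8.4/12 = 0.7, leatherjackets = 8.1/13 = 0.623.
Ranked: earthworms > wireworms > leatherjackets.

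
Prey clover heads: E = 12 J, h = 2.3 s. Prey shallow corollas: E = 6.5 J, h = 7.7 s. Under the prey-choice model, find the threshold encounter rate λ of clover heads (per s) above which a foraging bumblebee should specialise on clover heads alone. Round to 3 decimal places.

0.084 per s

At the threshold, the rate on clover heads alone equals the profitability of shallow corollas: λ·12/(1 + λ·2.3) = 6.5/7.7 = 0.8442.
Rearranging, λ(12 − 0.8442×2.3) = 0.8442, so λ = 0.8442/10.06 = 0.08393 per s.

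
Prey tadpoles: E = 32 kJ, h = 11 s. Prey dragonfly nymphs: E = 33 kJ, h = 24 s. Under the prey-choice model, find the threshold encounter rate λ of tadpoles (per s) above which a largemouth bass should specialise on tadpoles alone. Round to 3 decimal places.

0.081 per s

The zero-one rule: include dragonfly nymphs iff E₂/h₂ > λE₁/(1+λh₁). Equality gives the switch point.
λE₁h₂ = E₂ + λE₂h₁ ⇒ λ = E₂/(E₁h₂ − E₂h₁) = 33/(768 − 363) = 0.08148 per s.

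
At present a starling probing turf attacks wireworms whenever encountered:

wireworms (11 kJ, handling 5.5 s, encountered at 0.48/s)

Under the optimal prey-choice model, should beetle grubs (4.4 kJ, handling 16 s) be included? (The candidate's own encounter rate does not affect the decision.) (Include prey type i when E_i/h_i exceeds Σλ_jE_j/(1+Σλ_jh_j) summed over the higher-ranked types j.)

On wireworms alone, R = ΣλE/(1+Σλh) = 5.28/3.64 = 1.451 kJ/s.
Profitability of beetle grubs: 4.4/16 = 0.275 kJ/s.
Since 0.275 < R, time spent handling beetle grubs is better spent searching.

No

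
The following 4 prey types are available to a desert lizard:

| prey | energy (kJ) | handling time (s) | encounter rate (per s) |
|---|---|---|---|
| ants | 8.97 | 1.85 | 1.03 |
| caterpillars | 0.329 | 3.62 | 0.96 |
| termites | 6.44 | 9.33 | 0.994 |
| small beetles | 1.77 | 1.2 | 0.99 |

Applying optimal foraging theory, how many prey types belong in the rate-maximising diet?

Profitabilities (E/h, kJ/s): ants 4.85, small beetles 1.48, termites 0.69, caterpillars 0.0909. Add prey in this order while the next type's profitability exceeds the intake rate on those already taken.
Rate on top 1: 3.18. small beetles: 1.48 < 3.18 → exclude; stop.
Optimal diet: ants — 1 of 4 types.

1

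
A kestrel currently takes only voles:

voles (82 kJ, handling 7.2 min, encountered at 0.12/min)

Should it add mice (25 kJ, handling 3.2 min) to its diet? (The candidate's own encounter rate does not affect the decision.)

Current rate: (0.12×82)/(1 + 0.12×7.2) = 5.279 kJ/min.
mice: E/h = 25/3.2 = 7.812 kJ/min.
Since 7.812 > R, including mice increases the long-run rate.

Yes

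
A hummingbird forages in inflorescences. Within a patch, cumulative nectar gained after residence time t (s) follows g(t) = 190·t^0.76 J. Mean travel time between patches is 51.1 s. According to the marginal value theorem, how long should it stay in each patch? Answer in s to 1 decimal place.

Optimal t* satisfies g'(t*) = g(t*)/(T + t*).
g'(t) = 0.76·190·t^-0.24. Setting 0.76·190·t^-0.24 = 190·t^0.76/(51.1+t) gives 0.76(51.1+t) = t, so 0.24·t = 0.76×51.1.
t* = 0.76×51.1/0.24 = 161.8 s.

161.8 s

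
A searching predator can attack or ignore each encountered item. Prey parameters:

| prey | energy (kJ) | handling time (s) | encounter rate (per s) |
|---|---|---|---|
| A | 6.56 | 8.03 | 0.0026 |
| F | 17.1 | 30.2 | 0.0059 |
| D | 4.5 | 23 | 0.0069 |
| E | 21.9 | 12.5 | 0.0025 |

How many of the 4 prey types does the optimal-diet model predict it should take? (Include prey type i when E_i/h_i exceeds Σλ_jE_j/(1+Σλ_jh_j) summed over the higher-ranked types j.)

4

Profitabilities (E/h, kJ/s): E 1.75, A 0.817, F 0.566, D 0.196. Add prey in this order while the next type's profitability exceeds the intake rate on those already taken.
Rate on top 1: 0.05309. A: 0.817 > 0.05309 → include.
Rate on top 2: 0.06825. F: 0.566 > 0.06825 → include.
Rate on top 3: 0.1404. D: 0.196 > 0.1404 → include.
Optimal diet: E, A, F, D — 4 of 4 types.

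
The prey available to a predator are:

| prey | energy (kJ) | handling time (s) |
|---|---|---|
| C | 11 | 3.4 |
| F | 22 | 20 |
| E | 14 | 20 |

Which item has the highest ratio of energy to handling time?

Profitability E/h (kJ/s): C = 11/3.4 = 3.24, F = 22/20 = 1.1, E = 14/20 = 0.7.
Ranked: C > F > E.

C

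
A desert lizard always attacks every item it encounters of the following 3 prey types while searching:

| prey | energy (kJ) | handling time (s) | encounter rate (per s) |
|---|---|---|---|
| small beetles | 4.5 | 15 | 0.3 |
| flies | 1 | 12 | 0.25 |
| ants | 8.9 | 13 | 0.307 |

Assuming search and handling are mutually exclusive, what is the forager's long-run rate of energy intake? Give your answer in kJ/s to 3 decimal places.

Energy encountered per unit search time: 0.3×4.5 + 0.25×1 + 0.307×8.9 = 4.332 kJ/s.
Handling time per unit search time: 0.3×15 + 0.25×12 + 0.307×13 = 11.49.
Rate = 4.332/(1 + 11.49) = 0.3468 kJ/s.

0.347 kJ/s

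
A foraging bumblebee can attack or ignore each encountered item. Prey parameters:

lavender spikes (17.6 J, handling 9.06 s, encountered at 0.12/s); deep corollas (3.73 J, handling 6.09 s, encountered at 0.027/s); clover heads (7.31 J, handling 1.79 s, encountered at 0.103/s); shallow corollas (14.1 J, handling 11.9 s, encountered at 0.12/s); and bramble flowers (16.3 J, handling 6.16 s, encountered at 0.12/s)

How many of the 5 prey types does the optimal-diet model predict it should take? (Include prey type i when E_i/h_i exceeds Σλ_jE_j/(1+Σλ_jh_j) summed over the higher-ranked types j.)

3

Profitabilities (E/h, J/s): clover heads 4.08, bramble flowers 2.65, lavender spikes 1.94, shallow corollas 1.18, deep corollas 0.612. Add prey in this order while the next type's profitability exceeds the intake rate on those already taken.
Rate on top 1: 0.6357. bramble flowers: 2.65 > 0.6357 → include.
Rate on top 2: 1.408. lavender spikes: 1.94 > 1.408 → include.
Rate on top 3: 1.601. shallow corollas: 1.18 < 1.601 → exclude; stop.
Optimal diet: clover heads, bramble flowers, lavender spikes — 3 of 5 types.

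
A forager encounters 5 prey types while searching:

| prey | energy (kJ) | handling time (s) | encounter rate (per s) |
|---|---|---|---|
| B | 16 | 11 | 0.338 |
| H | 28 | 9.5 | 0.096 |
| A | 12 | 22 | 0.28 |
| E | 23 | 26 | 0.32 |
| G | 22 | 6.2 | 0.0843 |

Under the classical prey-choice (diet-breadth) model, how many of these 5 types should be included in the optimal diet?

2

E/h in descending order: G 3.55, H 2.95, B 1.45, E 0.885, A 0.545 kJ/s. The optimal diet is the largest prefix of this list for which every included type satisfies E_i/h_i > R on the types above it.
Rate on top 1: 1.218. H: 2.95 > 1.218 → include.
Rate on top 2: 1.866. B: 1.45 < 1.866 → exclude; stop.
Optimal diet: G, H — 2 of 5 types.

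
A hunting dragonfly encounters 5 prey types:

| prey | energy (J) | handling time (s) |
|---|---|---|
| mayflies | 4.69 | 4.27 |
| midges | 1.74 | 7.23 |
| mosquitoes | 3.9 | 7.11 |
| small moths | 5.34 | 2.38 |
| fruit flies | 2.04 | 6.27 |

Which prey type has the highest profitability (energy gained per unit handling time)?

Profitability E/h (J/s): mayflies = 4.69/4.27 = 1.1, midges = 1.74/7.23 = 0.241, mosquitoes = 3.9/7.11 = 0.549, small moths = 5.34/2.38 = 2.24, fruit flies = 2.04/6.27 = 0.325.
Ranked: small moths > mayflies > mosquitoes > fruit flies > midges.

small moths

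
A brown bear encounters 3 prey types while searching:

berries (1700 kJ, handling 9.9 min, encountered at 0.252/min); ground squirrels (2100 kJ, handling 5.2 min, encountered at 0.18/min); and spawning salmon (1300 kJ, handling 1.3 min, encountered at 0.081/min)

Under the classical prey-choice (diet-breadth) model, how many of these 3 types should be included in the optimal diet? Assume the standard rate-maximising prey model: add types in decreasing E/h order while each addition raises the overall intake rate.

Profitabilities (E/h, kJ/min): spawning salmon 1e+03, ground squirrels 404, berries 172. Add prey in this order while the next type's profitability exceeds the intake rate on those already taken.
Rate on top 1: 95.27. ground squirrels: 404 > 95.27 → include.
Rate on top 2: 236.8. berries: 172 < 236.8 → exclude; stop.
Optimal diet: spawning salmon, ground squirrels — 2 of 3 types.

2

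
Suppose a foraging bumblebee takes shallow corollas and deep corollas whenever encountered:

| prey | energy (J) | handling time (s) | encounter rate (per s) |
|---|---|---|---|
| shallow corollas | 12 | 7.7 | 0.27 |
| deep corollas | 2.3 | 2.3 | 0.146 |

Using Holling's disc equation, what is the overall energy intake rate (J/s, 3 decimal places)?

1.047 J/s

R = (0.27×12 + 0.146×2.3) / (1 + 0.27×7.7 + 0.146×2.3) = 3.576/3.415 = 1.047 J/s.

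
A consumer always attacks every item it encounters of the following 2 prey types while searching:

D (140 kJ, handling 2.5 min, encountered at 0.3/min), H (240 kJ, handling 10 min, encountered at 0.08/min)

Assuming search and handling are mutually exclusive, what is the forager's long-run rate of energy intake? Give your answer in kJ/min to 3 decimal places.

R = (0.3×140 + 0.08×240) / (1 + 0.3×2.5 + 0.08×10) = 61.2/2.55 = 24 kJ/min.

24.000 kJ/min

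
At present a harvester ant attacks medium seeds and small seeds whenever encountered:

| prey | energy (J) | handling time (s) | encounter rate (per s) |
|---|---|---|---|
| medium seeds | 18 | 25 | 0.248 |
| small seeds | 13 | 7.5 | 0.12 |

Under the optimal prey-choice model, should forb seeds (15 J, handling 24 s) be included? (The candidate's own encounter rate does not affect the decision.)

Intake rate on the current diet: R = (0.248×18 + 0.12×13) / (1 + 0.248×25 + 0.12×7.5) = 6.024/8.1 = 0.7437 J/s.
forb seeds: E/h = 15/24 = 0.625 J/s.
Since 0.625 < R, time spent handling forb seeds is better spent searching.

No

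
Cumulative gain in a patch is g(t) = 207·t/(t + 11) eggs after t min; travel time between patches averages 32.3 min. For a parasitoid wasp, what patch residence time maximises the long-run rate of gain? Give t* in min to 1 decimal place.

18.8 min

Optimal t* satisfies g'(t*) = g(t*)/(T + t*).
g'(t) = 207·11/(t + 11)². Setting 207·11/(t+11)² = 207t/[(t+11)(32.3+t)] gives 11(32.3+t) = t(t+11), so t² = 11×32.3 = 355.3.
t* = √355.3 = 18.85 min.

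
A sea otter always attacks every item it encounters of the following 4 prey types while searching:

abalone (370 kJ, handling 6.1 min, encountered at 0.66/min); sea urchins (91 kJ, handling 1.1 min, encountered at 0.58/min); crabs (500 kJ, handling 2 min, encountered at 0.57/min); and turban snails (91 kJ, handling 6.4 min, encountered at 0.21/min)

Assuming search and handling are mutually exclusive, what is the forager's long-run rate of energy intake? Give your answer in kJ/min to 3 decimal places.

R = Σλ_iE_i / (1 + Σλ_ih_i)
Numerator: 0.66×370 + 0.58×91 + 0.57×500 + 0.21×91 = 601.1
Denominator: 1 + 0.66×6.1 + 0.58×1.1 + 0.57×2 + 0.21×6.4 = 8.148
R = 601.1/8.148 = 73.77 kJ/min

73.771 kJ/min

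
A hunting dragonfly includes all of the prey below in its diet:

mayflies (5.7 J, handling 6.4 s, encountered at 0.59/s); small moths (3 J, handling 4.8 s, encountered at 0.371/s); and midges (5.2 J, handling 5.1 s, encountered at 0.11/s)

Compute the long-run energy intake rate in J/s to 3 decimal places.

Energy encountered per unit search time: 0.59×5.7 + 0.371×3 + 0.11×5.2 = 5.048 J/s.
Handling time per unit search time: 0.59×6.4 + 0.371×4.8 + 0.11×5.1 = 6.118.
Rate = 5.048/(1 + 6.118) = 0.7092 J/s.

0.709 J/s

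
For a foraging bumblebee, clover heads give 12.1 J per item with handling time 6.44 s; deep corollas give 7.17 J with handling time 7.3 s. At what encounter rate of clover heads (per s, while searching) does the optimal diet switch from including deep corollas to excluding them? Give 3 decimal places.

At the threshold, the rate on clover heads alone equals the profitability of deep corollas: λ·12.1/(1 + λ·6.44) = 7.17/7.3 = 0.9822.
Rearranging, λ(12.1 − 0.9822×6.44) = 0.9822, so λ = 0.9822/5.775 = 0.1701 per s.

0.170 per s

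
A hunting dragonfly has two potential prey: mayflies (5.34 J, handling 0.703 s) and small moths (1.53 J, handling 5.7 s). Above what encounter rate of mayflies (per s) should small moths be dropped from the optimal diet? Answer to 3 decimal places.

The zero-one rule: include small moths iff E₂/h₂ > λE₁/(1+λh₁). Equality gives the switch point.
λE₁h₂ = E₂ + λE₂h₁ ⇒ λ = E₂/(E₁h₂ − E₂h₁) = 1.53/(30.44 − 1.076) = 0.05211 per s.

0.052 per s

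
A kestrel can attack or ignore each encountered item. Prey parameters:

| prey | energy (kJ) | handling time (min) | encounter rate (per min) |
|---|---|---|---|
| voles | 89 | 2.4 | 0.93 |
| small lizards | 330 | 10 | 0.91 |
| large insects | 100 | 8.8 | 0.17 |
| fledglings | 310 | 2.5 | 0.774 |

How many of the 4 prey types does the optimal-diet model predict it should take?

E/h in descending order: fledglings 124, voles 37.1, small lizards 33, large insects 11.4 kJ/min. The optimal diet is the largest prefix of this list for which every included type satisfies E_i/h_i > R on the types above it.
Rate on top 1: 81.75. voles: 37.1 < 81.75 → exclude; stop.
Optimal diet: fledglings — 1 of 4 types.

1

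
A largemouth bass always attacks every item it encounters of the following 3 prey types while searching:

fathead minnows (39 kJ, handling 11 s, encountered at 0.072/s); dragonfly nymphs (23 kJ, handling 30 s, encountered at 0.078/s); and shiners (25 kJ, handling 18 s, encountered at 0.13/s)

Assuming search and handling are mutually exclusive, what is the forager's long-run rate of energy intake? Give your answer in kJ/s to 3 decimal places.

1.213 kJ/s

R = (0.072×39 + 0.078×23 + 0.13×25) / (1 + 0.072×11 + 0.078×30 + 0.13×18) = 7.852/6.472 = 1.213 kJ/s.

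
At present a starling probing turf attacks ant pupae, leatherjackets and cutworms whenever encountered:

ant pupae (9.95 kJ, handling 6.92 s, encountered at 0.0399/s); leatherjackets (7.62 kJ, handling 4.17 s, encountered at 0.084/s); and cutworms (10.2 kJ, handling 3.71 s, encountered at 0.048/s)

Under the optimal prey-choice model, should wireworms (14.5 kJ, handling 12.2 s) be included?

Current rate: (0.0399×9.95 + 0.084×7.62 + 0.048×10.2)/(1 + 0.0399×6.92 + 0.084×4.17 + 0.048×3.71) = 0.8461 kJ/s.
Profitability of wireworms: 14.5/12.2 = 1.189 kJ/s.
1.189 > 0.8461, so adding wireworms raises the average — include it.

Yes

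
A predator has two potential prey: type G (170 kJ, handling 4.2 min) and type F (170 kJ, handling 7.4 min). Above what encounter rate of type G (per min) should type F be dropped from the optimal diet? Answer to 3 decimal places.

0.312 per min

At the threshold, the rate on type G alone equals the profitability of type F: λ·170/(1 + λ·4.2) = 170/7.4 = 22.97.
Rearranging, λ(170 − 22.97×4.2) = 22.97, so λ = 22.97/73.51 = 0.3125 per min.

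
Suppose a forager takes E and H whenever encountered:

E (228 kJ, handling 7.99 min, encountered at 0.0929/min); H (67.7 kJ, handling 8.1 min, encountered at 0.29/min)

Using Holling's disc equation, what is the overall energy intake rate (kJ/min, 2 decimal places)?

9.98 kJ/min

Energy encountered per unit search time: 0.0929×228 + 0.29×67.7 = 40.81 kJ/min.
Handling time per unit search time: 0.0929×7.99 + 0.29×8.1 = 3.091.
Rate = 40.81/(1 + 3.091) = 9.976 kJ/min.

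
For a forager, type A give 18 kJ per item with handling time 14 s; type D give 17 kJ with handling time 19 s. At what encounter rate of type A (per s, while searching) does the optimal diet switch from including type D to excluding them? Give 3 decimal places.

0.163 per s

Drop type D once their profitability E₂/h₂ falls below the rate achievable on type A alone: E₂/h₂ = λE₁/(1 + λh₁).
Solve for λ: λE₁h₂ = E₂(1 + λh₁) → λ(E₁h₂ − E₂h₁) = E₂ → λ = E₂/(E₁h₂ − E₂h₁).
λ = 17/(18×19 − 17×14) = 17/104 = 0.1635 per s.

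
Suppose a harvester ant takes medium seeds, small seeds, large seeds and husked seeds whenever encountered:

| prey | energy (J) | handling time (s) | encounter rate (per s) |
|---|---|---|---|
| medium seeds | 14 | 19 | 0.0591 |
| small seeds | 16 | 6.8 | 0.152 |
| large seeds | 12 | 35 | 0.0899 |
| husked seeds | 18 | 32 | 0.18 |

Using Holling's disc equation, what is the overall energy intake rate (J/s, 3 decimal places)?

R = Σλ_iE_i / (1 + Σλ_ih_i)
Numerator: 0.0591×14 + 0.152×16 + 0.0899×12 + 0.18×18 = 7.578
Denominator: 1 + 0.0591×19 + 0.152×6.8 + 0.0899×35 + 0.18×32 = 12.06
R = 7.578/12.06 = 0.6282 J/s

0.628 J/s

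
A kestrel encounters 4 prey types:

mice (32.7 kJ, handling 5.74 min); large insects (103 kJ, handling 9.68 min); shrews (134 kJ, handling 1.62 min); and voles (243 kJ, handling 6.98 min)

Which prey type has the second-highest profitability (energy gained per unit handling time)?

voles

In descending order of E/h:
shrews: 134/1.62 = 82.7 kJ/min
voles: 243/6.98 = 34.8 kJ/min
large insects: 103/9.68 = 10.6 kJ/min
mice: 32.7/5.74 = 5.7 kJ/min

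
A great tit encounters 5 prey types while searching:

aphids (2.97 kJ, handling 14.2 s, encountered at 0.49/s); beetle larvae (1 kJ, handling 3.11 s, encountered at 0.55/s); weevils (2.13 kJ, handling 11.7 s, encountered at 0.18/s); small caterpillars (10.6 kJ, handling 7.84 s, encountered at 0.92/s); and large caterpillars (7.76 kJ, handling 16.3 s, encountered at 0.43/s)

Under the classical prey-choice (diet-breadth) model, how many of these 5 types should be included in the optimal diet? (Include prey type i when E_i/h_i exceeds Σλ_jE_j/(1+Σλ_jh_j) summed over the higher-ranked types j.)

1

Rank by E/h (kJ/s): small caterpillars 1.35, large caterpillars 0.476, beetle larvae 0.322, aphids 0.209, weevils 0.182. Include each in turn until the next type's E/h falls below the running intake rate.
Rate on top 1: 1.187. large caterpillars: 0.476 < 1.187 → exclude; stop.
Optimal diet: small caterpillars — 1 of 5 types.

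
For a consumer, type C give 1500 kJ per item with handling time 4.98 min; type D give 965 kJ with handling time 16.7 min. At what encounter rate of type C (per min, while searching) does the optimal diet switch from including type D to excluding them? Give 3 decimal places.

At the threshold, the rate on type C alone equals the profitability of type D: λ·1500/(1 + λ·4.98) = 965/16.7 = 57.78.
Rearranging, λ(1500 − 57.78×4.98) = 57.78, so λ = 57.78/1212 = 0.04767 per min.

0.048 per min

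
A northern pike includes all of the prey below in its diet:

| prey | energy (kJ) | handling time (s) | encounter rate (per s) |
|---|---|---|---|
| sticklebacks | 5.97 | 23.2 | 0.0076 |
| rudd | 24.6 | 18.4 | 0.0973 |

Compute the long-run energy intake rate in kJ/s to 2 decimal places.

Energy encountered per unit search time: 0.0076×5.97 + 0.0973×24.6 = 2.439 kJ/s.
Handling time per unit search time: 0.0076×23.2 + 0.0973×18.4 = 1.967.
Rate = 2.439/(1 + 1.967) = 0.8221 kJ/s.

0.82 kJ/s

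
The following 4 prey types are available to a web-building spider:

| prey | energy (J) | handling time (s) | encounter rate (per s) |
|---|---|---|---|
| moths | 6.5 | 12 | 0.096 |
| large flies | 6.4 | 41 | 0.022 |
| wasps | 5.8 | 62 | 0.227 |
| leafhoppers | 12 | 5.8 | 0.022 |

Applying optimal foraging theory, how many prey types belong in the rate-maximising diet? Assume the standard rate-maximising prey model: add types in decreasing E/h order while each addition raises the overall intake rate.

E/h in descending order: leafhoppers 2.07, moths 0.542, large flies 0.156, wasps 0.0935 J/s. The optimal diet is the largest prefix of this list for which every included type satisfies E_i/h_i > R on the types above it.
Rate on top 1: 0.2341. moths: 0.542 > 0.2341 → include.
Rate on top 2: 0.3895. large flies: 0.156 < 0.3895 → exclude; stop.
Optimal diet: leafhoppers, moths — 2 of 4 types.

2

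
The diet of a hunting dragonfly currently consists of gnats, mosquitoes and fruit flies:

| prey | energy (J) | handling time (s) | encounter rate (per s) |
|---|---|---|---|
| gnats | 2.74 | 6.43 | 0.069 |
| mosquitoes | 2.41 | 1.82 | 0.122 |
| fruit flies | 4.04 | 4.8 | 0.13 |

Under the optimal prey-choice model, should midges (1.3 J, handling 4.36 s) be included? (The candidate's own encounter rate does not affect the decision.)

Intake rate on the current diet: R = (0.069×2.74 + 0.122×2.41 + 0.13×4.04) / (1 + 0.069×6.43 + 0.122×1.82 + 0.13×4.8) = 1.008/2.29 = 0.4404 J/s.
midges: E/h = 1.3/4.36 = 0.2982 J/s.
Since 0.2982 < R, time spent handling midges is better spent searching.

No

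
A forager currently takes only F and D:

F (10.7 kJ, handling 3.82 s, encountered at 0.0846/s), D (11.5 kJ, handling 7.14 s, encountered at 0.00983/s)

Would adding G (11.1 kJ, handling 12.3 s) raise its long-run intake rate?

Yes

Current rate: (0.0846×10.7 + 0.00983×11.5)/(1 + 0.0846×3.82 + 0.00983×7.14) = 0.7308 kJ/s.
Profitability of G: 11.1/12.3 = 0.9024 kJ/s.
0.9024 > 0.7308, so adding G raises the average — include it.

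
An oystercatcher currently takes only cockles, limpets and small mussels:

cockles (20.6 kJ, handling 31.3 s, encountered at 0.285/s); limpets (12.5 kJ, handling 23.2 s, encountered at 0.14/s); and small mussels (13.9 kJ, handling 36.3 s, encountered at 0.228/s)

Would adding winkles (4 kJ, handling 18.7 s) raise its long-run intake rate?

On cockles, limpets and small mussels alone, R = ΣλE/(1+Σλh) = 10.79/21.44 = 0.5032 kJ/s.
Profitability of winkles: 4/18.7 = 0.2139 kJ/s.
0.2139 < 0.5032, so adding winkles would lower the average — exclude it.

No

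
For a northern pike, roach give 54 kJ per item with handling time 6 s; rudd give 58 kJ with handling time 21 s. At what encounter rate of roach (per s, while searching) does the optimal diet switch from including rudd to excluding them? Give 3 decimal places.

0.074 per s

Drop rudd once their profitability E₂/h₂ falls below the rate achievable on roach alone: E₂/h₂ = λE₁/(1 + λh₁).
Solve for λ: λE₁h₂ = E₂(1 + λh₁) → λ(E₁h₂ − E₂h₁) = E₂ → λ = E₂/(E₁h₂ − E₂h₁).
λ = 58/(54×21 − 58×6) = 58/786 = 0.07379 per s.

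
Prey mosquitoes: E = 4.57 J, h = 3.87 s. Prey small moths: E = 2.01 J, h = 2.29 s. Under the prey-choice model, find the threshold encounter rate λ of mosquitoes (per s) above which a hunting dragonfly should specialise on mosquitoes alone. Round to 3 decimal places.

The zero-one rule: include small moths iff E₂/h₂ > λE₁/(1+λh₁). Equality gives the switch point.
λE₁h₂ = E₂ + λE₂h₁ ⇒ λ = E₂/(E₁h₂ − E₂h₁) = 2.01/(10.47 − 7.779) = 0.7482 per s.

0.748 per s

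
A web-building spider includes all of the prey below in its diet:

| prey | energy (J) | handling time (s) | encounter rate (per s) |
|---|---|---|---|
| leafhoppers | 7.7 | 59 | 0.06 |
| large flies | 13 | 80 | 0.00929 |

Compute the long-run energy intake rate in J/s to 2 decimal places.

Energy encountered per unit search time: 0.06×7.7 + 0.00929×13 = 0.5828 J/s.
Handling time per unit search time: 0.06×59 + 0.00929×80 = 4.283.
Rate = 0.5828/(1 + 4.283) = 0.1103 J/s.

0.11 J/s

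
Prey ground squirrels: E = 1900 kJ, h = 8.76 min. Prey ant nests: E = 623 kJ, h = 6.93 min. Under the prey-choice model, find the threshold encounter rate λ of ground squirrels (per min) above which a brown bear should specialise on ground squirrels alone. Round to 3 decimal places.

0.081 per min

At the threshold, the rate on ground squirrels alone equals the profitability of ant nests: λ·1900/(1 + λ·8.76) = 623/6.93 = 89.9.
Rearranging, λ(1900 − 89.9×8.76) = 89.9, so λ = 89.9/1112 = 0.08081 per min.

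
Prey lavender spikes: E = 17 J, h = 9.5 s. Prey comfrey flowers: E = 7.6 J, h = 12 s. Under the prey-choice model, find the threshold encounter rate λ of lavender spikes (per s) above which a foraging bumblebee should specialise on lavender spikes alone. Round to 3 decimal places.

Drop comfrey flowers once their profitability E₂/h₂ falls below the rate achievable on lavender spikes alone: E₂/h₂ = λE₁/(1 + λh₁).
Solve for λ: λE₁h₂ = E₂(1 + λh₁) → λ(E₁h₂ − E₂h₁) = E₂ → λ = E₂/(E₁h₂ − E₂h₁).
λ = 7.6/(17×12 − 7.6×9.5) = 7.6/131.8 = 0.05766 per s.

0.058 per s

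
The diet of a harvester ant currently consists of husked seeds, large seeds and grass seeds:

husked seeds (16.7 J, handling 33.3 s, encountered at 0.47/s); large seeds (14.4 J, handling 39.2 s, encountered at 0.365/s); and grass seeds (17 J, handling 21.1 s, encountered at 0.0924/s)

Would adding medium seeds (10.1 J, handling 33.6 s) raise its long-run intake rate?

No

On husked seeds, large seeds and grass seeds alone, R = ΣλE/(1+Σλh) = 14.68/32.91 = 0.446 J/s.
Profitability of medium seeds: 10.1/33.6 = 0.3006 J/s.
0.3006 < 0.446, so adding medium seeds would lower the average — exclude it.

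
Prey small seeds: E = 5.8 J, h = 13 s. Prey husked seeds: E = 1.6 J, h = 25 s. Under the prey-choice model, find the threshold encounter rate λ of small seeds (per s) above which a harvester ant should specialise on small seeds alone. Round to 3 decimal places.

0.013 per s

At the threshold, the rate on small seeds alone equals the profitability of husked seeds: λ·5.8/(1 + λ·13) = 1.6/25 = 0.064.
Rearranging, λ(5.8 − 0.064×13) = 0.064, so λ = 0.064/4.968 = 0.01288 per s.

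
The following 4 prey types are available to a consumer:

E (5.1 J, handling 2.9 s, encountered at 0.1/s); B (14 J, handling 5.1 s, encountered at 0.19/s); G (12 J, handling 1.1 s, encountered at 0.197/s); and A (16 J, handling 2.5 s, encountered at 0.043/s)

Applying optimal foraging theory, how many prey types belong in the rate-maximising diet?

3

Rank by E/h (J/s): G 10.9, A 6.4, B 2.75, E 1.76. Include each in turn until the next type's E/h falls below the running intake rate.
Rate on top 1: 1.943. A: 6.4 > 1.943 → include.
Rate on top 2: 2.305. B: 2.75 > 2.305 → include.
Rate on top 3: 2.491. E: 1.76 < 2.491 → exclude; stop.
Optimal diet: G, A, B — 3 of 4 types.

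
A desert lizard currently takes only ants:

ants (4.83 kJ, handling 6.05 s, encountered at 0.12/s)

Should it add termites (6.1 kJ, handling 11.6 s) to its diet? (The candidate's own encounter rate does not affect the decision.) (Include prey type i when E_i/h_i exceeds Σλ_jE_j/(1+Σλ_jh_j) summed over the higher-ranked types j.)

Intake rate on the current diet: R = (0.12×4.83) / (1 + 0.12×6.05) = 0.5796/1.726 = 0.3358 kJ/s.
termites: E/h = 6.1/11.6 = 0.5259 kJ/s.
0.5259 > 0.3358, so adding termites raises the average — include it.

Yes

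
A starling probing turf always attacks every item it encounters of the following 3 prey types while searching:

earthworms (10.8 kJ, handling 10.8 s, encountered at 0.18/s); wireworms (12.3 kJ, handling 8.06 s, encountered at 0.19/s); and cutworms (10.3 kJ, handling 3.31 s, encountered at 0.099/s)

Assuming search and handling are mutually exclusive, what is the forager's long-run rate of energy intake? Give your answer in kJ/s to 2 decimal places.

1.10 kJ/s

R = (0.18×10.8 + 0.19×12.3 + 0.099×10.3) / (1 + 0.18×10.8 + 0.19×8.06 + 0.099×3.31) = 5.301/4.803 = 1.104 kJ/s.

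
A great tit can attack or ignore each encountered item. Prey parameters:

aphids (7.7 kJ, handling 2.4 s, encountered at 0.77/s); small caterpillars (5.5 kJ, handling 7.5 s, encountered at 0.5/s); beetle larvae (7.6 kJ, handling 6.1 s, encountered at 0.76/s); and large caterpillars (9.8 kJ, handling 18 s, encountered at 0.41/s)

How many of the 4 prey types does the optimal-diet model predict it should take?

1

Profitabilities (E/h, kJ/s): aphids 3.21, beetle larvae 1.25, small caterpillars 0.733, large caterpillars 0.544. Add prey in this order while the next type's profitability exceeds the intake rate on those already taken.
Rate on top 1: 2.082. beetle larvae: 1.25 < 2.082 → exclude; stop.
Optimal diet: aphids — 1 of 4 types.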